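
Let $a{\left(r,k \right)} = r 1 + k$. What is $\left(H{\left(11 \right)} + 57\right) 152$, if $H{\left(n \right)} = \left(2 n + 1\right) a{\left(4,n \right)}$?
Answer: $61104$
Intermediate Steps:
$a{\left(r,k \right)} = k + r$ ($a{\left(r,k \right)} = r + k = k + r$)
$H{\left(n \right)} = \left(1 + 2 n\right) \left(4 + n\right)$ ($H{\left(n \right)} = \left(2 n + 1\right) \left(n + 4\right) = \left(1 + 2 n\right) \left(4 + n\right)$)
$\left(H{\left(11 \right)} + 57\right) 152 = \left(\left(1 + 2 \cdot 11\right) \left(4 + 11\right) + 57\right) 152 = \left(\left(1 + 22\right) 15 + 57\right) 152 = \left(23 \cdot 15 + 57\right) 152 = \left(345 + 57\right) 152 = 402 \cdot 152 = 61104$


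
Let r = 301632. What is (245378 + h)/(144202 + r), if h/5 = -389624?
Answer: -851371/222917 ≈ -3.8192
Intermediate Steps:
h = -1948120 (h = 5*(-389624) = -1948120)
(245378 + h)/(144202 + r) = (245378 - 1948120)/(144202 + 301632) = -1702742/445834 = -1702742*1/445834 = -851371/222917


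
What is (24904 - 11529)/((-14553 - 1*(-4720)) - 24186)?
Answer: -13375/34019 ≈ -0.39316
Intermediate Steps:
(24904 - 11529)/((-14553 - 1*(-4720)) - 24186) = 13375/((-14553 + 4720) - 24186) = 13375/(-9833 - 24186) = 13375/(-34019) = 13375*(-1/34019) = -13375/34019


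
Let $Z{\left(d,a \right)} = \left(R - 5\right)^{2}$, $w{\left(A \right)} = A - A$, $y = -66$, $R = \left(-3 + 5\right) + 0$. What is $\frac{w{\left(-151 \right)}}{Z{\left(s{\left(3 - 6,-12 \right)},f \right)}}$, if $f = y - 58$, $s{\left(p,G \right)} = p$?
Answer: $0$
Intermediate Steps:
$R = 2$ ($R = 2 + 0 = 2$)
$f = -124$ ($f = -66 - 58 = -124$)
$w{\left(A \right)} = 0$
$Z{\left(d,a \right)} = 9$ ($Z{\left(d,a \right)} = \left(2 - 5\right)^{2} = \left(-3\right)^{2} = 9$)
$\frac{w{\left(-151 \right)}}{Z{\left(s{\left(3 - 6,-12 \right)},f \right)}} = \frac{0}{9} = 0 \cdot \frac{1}{9} = 0$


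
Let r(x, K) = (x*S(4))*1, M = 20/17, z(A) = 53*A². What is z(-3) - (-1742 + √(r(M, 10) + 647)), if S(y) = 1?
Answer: 2219 - √187323/17 ≈ 2193.5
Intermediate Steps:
M = 20/17 (M = 20*(1/17) = 20/17 ≈ 1.1765)
r(x, K) = x (r(x, K) = (x*1)*1 = x*1 = x)
z(-3) - (-1742 + √(r(M, 10) + 647)) = 53*(-3)² - (-1742 + √(20/17 + 647)) = 53*9 - (-1742 + √(11019/17)) = 477 - (-1742 + √187323/17) = 477 + (1742 - √187323/17) = 2219 - √187323/17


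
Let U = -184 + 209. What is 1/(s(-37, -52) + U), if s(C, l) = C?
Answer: -1/12 ≈ -0.083333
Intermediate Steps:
U = 25
1/(s(-37, -52) + U) = 1/(-37 + 25) = 1/(-12) = -1/12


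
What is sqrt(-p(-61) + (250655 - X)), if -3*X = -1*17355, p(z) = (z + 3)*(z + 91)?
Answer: sqrt(246610) ≈ 496.60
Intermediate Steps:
p(z) = (3 + z)*(91 + z)
X = 5785 (X = -(-1)*17355/3 = -1/3*(-17355) = 5785)
sqrt(-p(-61) + (250655 - X)) = sqrt(-(273 + (-61)**2 + 94*(-61)) + (250655 - 1*5785)) = sqrt(-(273 + 3721 - 5734) + (250655 - 5785)) = sqrt(-1*(-1740) + 244870) = sqrt(1740 + 244870) = sqrt(246610)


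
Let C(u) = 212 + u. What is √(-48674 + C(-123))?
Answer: I*√48585 ≈ 220.42*I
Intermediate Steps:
√(-48674 + C(-123)) = √(-48674 + (212 - 123)) = √(-48674 + 89) = √(-48585) = I*√48585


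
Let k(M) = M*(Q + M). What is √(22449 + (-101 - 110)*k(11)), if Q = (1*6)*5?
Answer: 2*I*√18178 ≈ 269.65*I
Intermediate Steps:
Q = 30 (Q = 6*5 = 30)
k(M) = M*(30 + M)
√(22449 + (-101 - 110)*k(11)) = √(22449 + (-101 - 110)*(11*(30 + 11))) = √(22449 - 2321*41) = √(22449 - 211*451) = √(22449 - 95161) = √(-72712) = 2*I*√18178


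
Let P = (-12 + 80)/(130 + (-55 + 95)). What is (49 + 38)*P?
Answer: 174/5 ≈ 34.800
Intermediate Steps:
P = 2/5 (P = 68/(130 + 40) = 68/170 = 68*(1/170) = 2/5 ≈ 0.40000)
(49 + 38)*P = (49 + 38)*(2/5) = 87*(2/5) = 174/5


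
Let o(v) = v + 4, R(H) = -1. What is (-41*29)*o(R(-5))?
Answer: -3567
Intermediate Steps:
o(v) = 4 + v
(-41*29)*o(R(-5)) = (-41*29)*(4 - 1) = -1189*3 = -3567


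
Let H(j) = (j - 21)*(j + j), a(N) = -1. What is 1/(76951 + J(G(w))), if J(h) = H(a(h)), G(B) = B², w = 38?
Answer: 1/76995 ≈ 1.2988e-5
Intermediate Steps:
H(j) = 2*j*(-21 + j) (H(j) = (-21 + j)*(2*j) = 2*j*(-21 + j))
J(h) = 44 (J(h) = 2*(-1)*(-21 - 1) = 2*(-1)*(-22) = 44)
1/(76951 + J(G(w))) = 1/(76951 + 44) = 1/76995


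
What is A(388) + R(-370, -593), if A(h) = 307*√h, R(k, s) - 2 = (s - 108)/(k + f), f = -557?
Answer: 2555/927 + 614*√97 ≈ 6050.0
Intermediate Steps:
R(k, s) = 2 + (-108 + s)/(-557 + k) (R(k, s) = 2 + (s - 108)/(k - 557) = 2 + (-108 + s)/(-557 + k))
A(388) + R(-370, -593) = 307*√388 + (-1222 - 593 + 2*(-370))/(-557 - 370) = 307*(2*√97) + (-1222 - 593 - 740)/(-927) = 614*√97 - 1/927*(-2555) = 614*√97 + 2555/927 = 2555/927 + 614*√97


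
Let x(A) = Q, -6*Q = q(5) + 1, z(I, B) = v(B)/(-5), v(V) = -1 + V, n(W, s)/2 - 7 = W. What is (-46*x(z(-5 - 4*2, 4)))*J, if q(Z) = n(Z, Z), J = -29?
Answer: -16675/3 ≈ -5558.3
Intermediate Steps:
n(W, s) = 14 + 2*W
q(Z) = 14 + 2*Z
z(I, B) = 1/5 - B/5 (z(I, B) = (-1 + B)/(-5) = (-1 + B)*(-1/5) = 1/5 - B/5)
Q = -25/6 (Q = -((14 + 2*5) + 1)/6 = -((14 + 10) + 1)/6 = -(24 + 1)/6 = -1/6*25 = -25/6 ≈ -4.1667)
x(A) = -25/6
(-46*x(z(-5 - 4*2, 4)))*J = -46*(-25/6)*(-29) = (575/3)*(-29) = -16675/3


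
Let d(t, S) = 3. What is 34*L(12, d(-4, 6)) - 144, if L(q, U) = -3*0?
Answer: -144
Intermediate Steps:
L(q, U) = 0
34*L(12, d(-4, 6)) - 144 = 34*0 - 144 = 0 - 144 = -144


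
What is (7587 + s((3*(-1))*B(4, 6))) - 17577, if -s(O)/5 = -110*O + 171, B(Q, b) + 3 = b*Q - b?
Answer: -35595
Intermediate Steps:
B(Q, b) = -3 - b + Q*b (B(Q, b) = -3 + (b*Q - b) = -3 + (Q*b - b) = -3 + (-b + Q*b) = -3 - b + Q*b)
s(O) = -855 + 550*O (s(O) = -5*(-110*O + 171) = -5*(171 - 110*O) = -855 + 550*O)
(7587 + s((3*(-1))*B(4, 6))) - 17577 = (7587 + (-855 + 550*((3*(-1))*(-3 - 1*6 + 4*6)))) - 17577 = (7587 + (-855 + 550*(-3*(-3 - 6 + 24)))) - 17577 = (7587 + (-855 + 550*(-3*15))) - 17577 = (7587 + (-855 + 550*(-45))) - 17577 = (7587 + (-855 - 24750)) - 17577 = (7587 - 25605) - 17577 = -18018 - 17577 = -35595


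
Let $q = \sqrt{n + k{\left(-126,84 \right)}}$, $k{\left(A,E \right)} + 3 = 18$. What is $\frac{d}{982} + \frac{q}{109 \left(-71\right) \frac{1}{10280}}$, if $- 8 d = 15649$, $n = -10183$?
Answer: $- \frac{15649}{7856} - \frac{20560 i \sqrt{2542}}{7739} \approx -1.992 - 133.94 i$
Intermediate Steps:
$d = - \frac{15649}{8}$ ($d = \left(- \frac{1}{8}\right) 15649 = - \frac{15649}{8} \approx -1956.1$)
$k{\left(A,E \right)} = 15$ ($k{\left(A,E \right)} = -3 + 18 = 15$)
$q = 2 i \sqrt{2542}$ ($q = \sqrt{-10183 + 15} = \sqrt{-10168} = 2 i \sqrt{2542} \approx 100.84 i$)
$\frac{d}{982} + \frac{q}{109 \left(-71\right) \frac{1}{10280}} = - \frac{15649}{8 \cdot 982} + \frac{2 i \sqrt{2542}}{109 \left(-71\right) \frac{1}{10280}} = \left(- \frac{15649}{8}\right) \frac{1}{982} + \frac{2 i \sqrt{2542}}{\left(-7739\right) \frac{1}{10280}} = - \frac{15649}{7856} + \frac{2 i \sqrt{2542}}{- \frac{7739}{10280}} = - \frac{15649}{7856} + 2 i \sqrt{2542} \left(- \frac{10280}{7739}\right) = - \frac{15649}{7856} - \frac{20560 i \sqrt{2542}}{7739}$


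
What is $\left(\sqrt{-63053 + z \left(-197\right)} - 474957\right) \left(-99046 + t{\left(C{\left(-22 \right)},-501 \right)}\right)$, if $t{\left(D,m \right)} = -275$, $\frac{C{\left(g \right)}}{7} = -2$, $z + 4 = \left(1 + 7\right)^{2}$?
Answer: $47173204197 - 99321 i \sqrt{74873} \approx 4.7173 \cdot 10^{10} - 2.7177 \cdot 10^{7} i$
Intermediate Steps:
$z = 60$ ($z = -4 + \left(1 + 7\right)^{2} = -4 + 8^{2} = -4 + 64 = 60$)
$C{\left(g \right)} = -14$ ($C{\left(g \right)} = 7 \left(-2\right) = -14$)
$\left(\sqrt{-63053 + z \left(-197\right)} - 474957\right) \left(-99046 + t{\left(C{\left(-22 \right)},-501 \right)}\right) = \left(\sqrt{-63053 + 60 \left(-197\right)} - 474957\right) \left(-99046 - 275\right) = \left(\sqrt{-63053 - 11820} - 474957\right) \left(-99321\right) = \left(\sqrt{-74873} - 474957\right) \left(-99321\right) = \left(i \sqrt{74873} - 474957\right) \left(-99321\right) = \left(-474957 + i \sqrt{74873}\right) \left(-99321\right) = 47173204197 - 99321 i \sqrt{74873}$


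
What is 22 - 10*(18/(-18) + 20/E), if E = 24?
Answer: 71/3 ≈ 23.667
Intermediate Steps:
22 - 10*(18/(-18) + 20/E) = 22 - 10*(18/(-18) + 20/24) = 22 - 10*(18*(-1/18) + 20*(1/24)) = 22 - 10*(-1 + 5/6) = 22 - 10*(-1/6) = 22 + 5/3 = 71/3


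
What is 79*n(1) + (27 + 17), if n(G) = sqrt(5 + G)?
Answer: 44 + 79*sqrt(6) ≈ 237.51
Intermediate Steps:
79*n(1) + (27 + 17) = 79*sqrt(5 + 1) + (27 + 17) = 79*sqrt(6) + 44 = 44 + 79*sqrt(6)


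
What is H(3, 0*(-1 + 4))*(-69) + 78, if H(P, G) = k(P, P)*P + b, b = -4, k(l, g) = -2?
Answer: 768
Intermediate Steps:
H(P, G) = -4 - 2*P (H(P, G) = -2*P - 4 = -4 - 2*P)
H(3, 0*(-1 + 4))*(-69) + 78 = (-4 - 2*3)*(-69) + 78 = (-4 - 6)*(-69) + 78 = -10*(-69) + 78 = 690 + 78 = 768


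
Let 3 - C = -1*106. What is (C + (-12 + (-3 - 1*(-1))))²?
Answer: 9025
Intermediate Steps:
C = 109 (C = 3 - (-1)*106 = 3 - 1*(-106) = 3 + 106 = 109)
(C + (-12 + (-3 - 1*(-1))))² = (109 + (-12 + (-3 - 1*(-1))))² = (109 + (-12 + (-3 + 1)))² = (109 + (-12 - 2))² = (109 - 14)² = 95² = 9025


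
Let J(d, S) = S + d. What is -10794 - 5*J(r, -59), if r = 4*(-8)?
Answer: -10339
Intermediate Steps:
r = -32
-10794 - 5*J(r, -59) = -10794 - 5*(-59 - 32) = -10794 - 5*(-91) = -10794 - 1*(-455) = -10794 + 455 = -10339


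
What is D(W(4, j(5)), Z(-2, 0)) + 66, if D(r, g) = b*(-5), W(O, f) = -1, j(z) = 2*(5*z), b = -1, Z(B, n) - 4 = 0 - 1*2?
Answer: 71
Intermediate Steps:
Z(B, n) = 2 (Z(B, n) = 4 + (0 - 1*2) = 4 + (0 - 2) = 4 - 2 = 2)
j(z) = 10*z
D(r, g) = 5 (D(r, g) = -1*(-5) = 5)
D(W(4, j(5)), Z(-2, 0)) + 66 = 5 + 66 = 71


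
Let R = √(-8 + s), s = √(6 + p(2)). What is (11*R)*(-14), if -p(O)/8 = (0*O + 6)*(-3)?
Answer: -154*√(-8 + 5*√6) ≈ -317.38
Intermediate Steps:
p(O) = 144 (p(O) = -8*(0*O + 6)*(-3) = -8*(0 + 6)*(-3) = -48*(-3) = -8*(-18) = 144)
s = 5*√6 (s = √(6 + 144) = √150 = 5*√6 ≈ 12.247)
R = √(-8 + 5*√6) ≈ 2.0609
(11*R)*(-14) = (11*√(-8 + 5*√6))*(-14) = -154*√(-8 + 5*√6)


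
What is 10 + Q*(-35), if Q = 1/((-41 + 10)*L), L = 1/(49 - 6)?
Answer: 1815/31 ≈ 58.548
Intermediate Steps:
L = 1/43 ≈ 0.023256
Q = -43/31 (Q = 1/((-41 + 10)*(1/43)) = 43/(-31) = -1/31*43 = -43/31 ≈ -1.3871)
10 + Q*(-35) = 10 - 43/31*(-35) = 10 + 1505/31 = 1815/31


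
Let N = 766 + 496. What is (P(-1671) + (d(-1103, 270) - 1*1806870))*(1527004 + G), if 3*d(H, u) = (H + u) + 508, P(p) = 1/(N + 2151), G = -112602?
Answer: -26168772392691104/10239 ≈ -2.5558e+12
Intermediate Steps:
N = 1262
P(p) = 1/3413 (P(p) = 1/(1262 + 2151) = 1/3413)
d(H, u) = 508/3 + H/3 + u/3 (d(H, u) = ((H + u) + 508)/3 = (508 + H + u)/3 = 508/3 + H/3 + u/3)
(P(-1671) + (d(-1103, 270) - 1*1806870))*(1527004 + G) = (1/3413 + ((508/3 + (⅓)*(-1103) + (⅓)*270) - 1*1806870))*(1527004 - 112602) = (1/3413 + ((508/3 - 1103/3 + 90) - 1806870))*1414402 = (1/3413 + (-325/3 - 1806870))*1414402 = (1/3413 - 5420935/3)*1414402 = -18501651152/10239*1414402 = -26168772392691104/10239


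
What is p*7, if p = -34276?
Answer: -239932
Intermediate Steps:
p*7 = -34276*7 = -239932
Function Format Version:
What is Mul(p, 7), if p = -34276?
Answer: -239932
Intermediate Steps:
Mul(p, 7) = Mul(-34276, 7) = -239932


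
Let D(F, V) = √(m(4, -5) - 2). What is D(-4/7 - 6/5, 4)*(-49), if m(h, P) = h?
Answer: -49*√2 ≈ -69.297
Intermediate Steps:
D(F, V) = √2 (D(F, V) = √(4 - 2) = √2)
D(-4/7 - 6/5, 4)*(-49) = √2*(-49) = -49*√2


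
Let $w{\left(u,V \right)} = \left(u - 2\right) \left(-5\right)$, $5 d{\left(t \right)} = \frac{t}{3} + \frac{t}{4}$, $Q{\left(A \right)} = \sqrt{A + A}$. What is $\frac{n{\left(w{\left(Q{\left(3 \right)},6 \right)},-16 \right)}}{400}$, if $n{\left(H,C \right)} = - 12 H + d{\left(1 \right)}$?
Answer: $- \frac{7193}{24000} + \frac{3 \sqrt{6}}{20} \approx 0.067715$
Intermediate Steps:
$Q{\left(A \right)} = \sqrt{2} \sqrt{A}$ ($Q{\left(A \right)} = \sqrt{2 A} = \sqrt{2} \sqrt{A}$)
$d{\left(t \right)} = \frac{7 t}{60}$ ($d{\left(t \right)} = \frac{\frac{t}{3} + \frac{t}{4}}{5} = \frac{\frac{7}{12} t}{5} = \frac{7 t}{60}$)
$w{\left(u,V \right)} = 10 - 5 u$ ($w{\left(u,V \right)} = \left(-2 + u\right) \left(-5\right) = 10 - 5 u$)
$n{\left(H,C \right)} = \frac{7}{60} - 12 H$ ($n{\left(H,C \right)} = - 12 H + \frac{7}{60} \cdot 1 = - 12 H + \frac{7}{60} = \frac{7}{60} - 12 H$)
$\frac{n{\left(w{\left(Q{\left(3 \right)},6 \right)},-16 \right)}}{400} = \frac{\frac{7}{60} - 12 \left(10 - 5 \sqrt{2} \sqrt{3}\right)}{400} = \left(\frac{7}{60} - 12 \left(10 - 5 \sqrt{6}\right)\right) \frac{1}{400} = \left(\frac{7}{60} - \left(120 - 60 \sqrt{6}\right)\right) \frac{1}{400} = \left(- \frac{7193}{60} + 60 \sqrt{6}\right) \frac{1}{400} = - \frac{7193}{24000} + \frac{3 \sqrt{6}}{20}$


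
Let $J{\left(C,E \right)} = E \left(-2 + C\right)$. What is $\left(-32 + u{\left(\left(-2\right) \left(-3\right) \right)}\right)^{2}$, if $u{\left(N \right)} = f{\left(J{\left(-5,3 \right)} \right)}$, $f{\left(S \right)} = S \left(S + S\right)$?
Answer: $722500$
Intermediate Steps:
$f{\left(S \right)} = 2 S^{2}$ ($f{\left(S \right)} = S 2 S = 2 S^{2}$)
$u{\left(N \right)} = 882$ ($u{\left(N \right)} = 2 \left(3 \left(-2 - 5\right)\right)^{2} = 2 \left(3 \left(-7\right)\right)^{2} = 2 \left(-21\right)^{2} = 2 \cdot 441 = 882$)
$\left(-32 + u{\left(\left(-2\right) \left(-3\right) \right)}\right)^{2} = \left(-32 + 882\right)^{2} = 850^{2} = 722500$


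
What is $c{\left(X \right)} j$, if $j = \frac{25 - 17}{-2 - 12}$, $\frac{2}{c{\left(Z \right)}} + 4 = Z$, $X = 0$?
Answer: $\frac{2}{7} \approx 0.28571$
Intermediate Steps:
$c{\left(Z \right)} = \frac{2}{-4 + Z}$
$j = - \frac{4}{7}$ ($j = \frac{8}{-14} = 8 \left(- \frac{1}{14}\right) = - \frac{4}{7} \approx -0.57143$)
$c{\left(X \right)} j = \frac{2}{-4 + 0} \left(- \frac{4}{7}\right) = \frac{2}{-4} \left(- \frac{4}{7}\right) = 2 \left(- \frac{1}{4}\right) \left(- \frac{4}{7}\right) = \left(- \frac{1}{2}\right) \left(- \frac{4}{7}\right) = \frac{2}{7}$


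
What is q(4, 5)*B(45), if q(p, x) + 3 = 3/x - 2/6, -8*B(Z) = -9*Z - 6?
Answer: -5617/40 ≈ -140.43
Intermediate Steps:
B(Z) = ¾ + 9*Z/8 (B(Z) = -(-9*Z - 6)/8 = -(-6 - 9*Z)/8 = ¾ + 9*Z/8)
q(p, x) = -10/3 + 3/x (q(p, x) = -3 + (3/x - 2/6) = -3 + (3/x - 2*⅙) = -3 + (3/x - ⅓) = -3 + (-⅓ + 3/x) = -10/3 + 3/x)
q(4, 5)*B(45) = (-10/3 + 3/5)*(¾ + (9/8)*45) = (-10/3 + 3*(⅕))*(¾ + 405/8) = (-10/3 + ⅗)*(411/8) = -41/15*411/8 = -5617/40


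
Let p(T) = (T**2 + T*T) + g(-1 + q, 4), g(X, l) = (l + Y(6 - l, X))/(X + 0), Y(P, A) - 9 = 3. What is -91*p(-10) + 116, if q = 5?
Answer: -18448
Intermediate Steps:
Y(P, A) = 12 (Y(P, A) = 9 + 3 = 12)
g(X, l) = (12 + l)/X (g(X, l) = (l + 12)/(X + 0) = (12 + l)/X)
p(T) = 4 + 2*T**2 (p(T) = (T**2 + T*T) + (12 + 4)/(-1 + 5) = (T**2 + T**2) + 16/4 = 2*T**2 + (1/4)*16 = 2*T**2 + 4 = 4 + 2*T**2)
-91*p(-10) + 116 = -91*(4 + 2*(-10)**2) + 116 = -91*(4 + 2*100) + 116 = -91*(4 + 200) + 116 = -91*204 + 116 = -18564 + 116 = -18448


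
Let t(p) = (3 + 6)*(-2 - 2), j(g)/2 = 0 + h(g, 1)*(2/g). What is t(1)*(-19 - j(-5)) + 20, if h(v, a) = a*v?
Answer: 848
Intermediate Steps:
j(g) = 4 (j(g) = 2*(0 + (1*g)*(2/g)) = 2*(0 + g*(2/g)) = 2*(0 + 2) = 2*2 = 4)
t(p) = -36 (t(p) = 9*(-4) = -36)
t(1)*(-19 - j(-5)) + 20 = -36*(-19 - 1*4) + 20 = -36*(-19 - 4) + 20 = -36*(-23) + 20 = 828 + 20 = 848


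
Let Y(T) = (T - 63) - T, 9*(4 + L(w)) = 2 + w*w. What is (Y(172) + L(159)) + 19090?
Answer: 196490/9 ≈ 21832.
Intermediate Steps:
L(w) = -34/9 + w²/9 (L(w) = -4 + (2 + w*w)/9 = -4 + (2 + w²)/9 = -4 + (2/9 + w²/9) = -34/9 + w²/9)
Y(T) = -63 (Y(T) = (-63 + T) - T = -63)
(Y(172) + L(159)) + 19090 = (-63 + (-34/9 + (⅑)*159²)) + 19090 = (-63 + (-34/9 + (⅑)*25281)) + 19090 = (-63 + (-34/9 + 2809)) + 19090 = (-63 + 25247/9) + 19090 = 24680/9 + 19090 = 196490/9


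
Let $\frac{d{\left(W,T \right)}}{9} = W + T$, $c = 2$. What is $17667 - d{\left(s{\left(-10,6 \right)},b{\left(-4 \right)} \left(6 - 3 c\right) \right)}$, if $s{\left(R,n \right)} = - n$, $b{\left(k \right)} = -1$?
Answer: $17721$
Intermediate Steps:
$d{\left(W,T \right)} = 9 T + 9 W$ ($d{\left(W,T \right)} = 9 \left(W + T\right) = 9 \left(T + W\right) = 9 T + 9 W$)
$17667 - d{\left(s{\left(-10,6 \right)},b{\left(-4 \right)} \left(6 - 3 c\right) \right)} = 17667 - \left(9 \left(- (6 - 6)\right) + 9 \left(\left(-1\right) 6\right)\right) = 17667 - \left(9 \left(- (6 - 6)\right) + 9 \left(-6\right)\right) = 17667 - \left(9 \left(\left(-1\right) 0\right) - 54\right) = 17667 - \left(9 \cdot 0 - 54\right) = 17667 - \left(0 - 54\right) = 17667 - -54 = 17667 + 54 = 17721$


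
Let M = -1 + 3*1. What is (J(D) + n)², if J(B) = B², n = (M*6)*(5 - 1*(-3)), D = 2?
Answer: 10000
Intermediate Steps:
M = 2 (M = -1 + 3 = 2)
n = 96 (n = (2*6)*(5 - 1*(-3)) = 12*(5 + 3) = 12*8 = 96)
(J(D) + n)² = (2² + 96)² = (4 + 96)² = 100² = 10000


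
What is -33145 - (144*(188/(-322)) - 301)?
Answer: -5274348/161 ≈ -32760.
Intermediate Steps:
-33145 - (144*(188/(-322)) - 301) = -33145 - (144*(188*(-1/322)) - 301) = -33145 - (144*(-94/161) - 301) = -33145 - (-13536/161 - 301) = -33145 - 1*(-61997/161) = -33145 + 61997/161 = -5274348/161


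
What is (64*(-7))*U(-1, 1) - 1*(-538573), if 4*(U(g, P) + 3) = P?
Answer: 539805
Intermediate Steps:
U(g, P) = -3 + P/4
(64*(-7))*U(-1, 1) - 1*(-538573) = (64*(-7))*(-3 + (1/4)*1) - 1*(-538573) = -448*(-3 + 1/4) + 538573 = -448*(-11/4) + 538573 = 1232 + 538573 = 539805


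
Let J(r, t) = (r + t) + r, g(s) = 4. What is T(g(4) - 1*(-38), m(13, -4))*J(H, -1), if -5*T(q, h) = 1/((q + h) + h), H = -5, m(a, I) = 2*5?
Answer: 11/310 ≈ 0.035484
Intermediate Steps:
m(a, I) = 10
J(r, t) = t + 2*r
T(q, h) = -1/(5*(q + 2*h)) (T(q, h) = -1/(5*((q + h) + h)) = -1/(5*((h + q) + h)) = -1/(5*(q + 2*h)))
T(g(4) - 1*(-38), m(13, -4))*J(H, -1) = (-1/(5*(4 - 1*(-38)) + 10*10))*(-1 + 2*(-5)) = (-1/(5*(4 + 38) + 100))*(-1 - 10) = -1/(5*42 + 100)*(-11) = -1/(210 + 100)*(-11) = -1/310*(-11) = 11/310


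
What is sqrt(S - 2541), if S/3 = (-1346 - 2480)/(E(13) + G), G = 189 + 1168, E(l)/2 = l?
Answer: I*sqrt(541779647)/461 ≈ 50.491*I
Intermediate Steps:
E(l) = 2*l
G = 1357
S = -3826/461 (S = 3*((-1346 - 2480)/(2*13 + 1357)) = 3*(-3826/(26 + 1357)) = 3*(-3826/1383) = -3826/461 ≈ -8.2993)
sqrt(S - 2541) = sqrt(-3826/461 - 2541) = sqrt(-1175227/461) = I*sqrt(541779647)/461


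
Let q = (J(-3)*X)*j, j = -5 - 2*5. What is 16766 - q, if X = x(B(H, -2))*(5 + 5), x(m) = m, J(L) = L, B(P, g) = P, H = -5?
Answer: 19016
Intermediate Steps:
j = -15 (j = -5 - 10 = -15)
X = -50 (X = -5*(5 + 5) = -5*10 = -50)
q = -2250 (q = -3*(-50)*(-15) = 150*(-15) = -2250)
16766 - q = 16766 - 1*(-2250) = 16766 + 2250 = 19016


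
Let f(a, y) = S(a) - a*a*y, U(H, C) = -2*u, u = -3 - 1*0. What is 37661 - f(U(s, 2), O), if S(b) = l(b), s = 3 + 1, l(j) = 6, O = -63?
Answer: 35387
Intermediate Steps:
u = -3 (u = -3 + 0 = -3)
s = 4
S(b) = 6
U(H, C) = 6 (U(H, C) = -2*(-3) = 6)
f(a, y) = 6 - y*a² (f(a, y) = 6 - a*a*y = 6 - a²*y = 6 - y*a²)
37661 - f(U(s, 2), O) = 37661 - (6 - 1*(-63)*6²) = 37661 - (6 - 1*(-63)*36) = 37661 - (6 + 2268) = 37661 - 1*2274 = 37661 - 2274 = 35387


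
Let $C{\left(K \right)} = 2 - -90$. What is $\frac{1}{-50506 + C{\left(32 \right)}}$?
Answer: $- \frac{1}{50414} \approx -1.9836 \cdot 10^{-5}$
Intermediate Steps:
$C{\left(K \right)} = 92$ ($C{\left(K \right)} = 2 + 90 = 92$)
$\frac{1}{-50506 + C{\left(32 \right)}} = \frac{1}{-50506 + 92} = \frac{1}{-50414} = - \frac{1}{50414}$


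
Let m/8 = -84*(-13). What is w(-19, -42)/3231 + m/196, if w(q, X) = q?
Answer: 1007939/22617 ≈ 44.566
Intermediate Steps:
m = 8736 (m = 8*(-84*(-13)) = 8*1092 = 8736)
w(-19, -42)/3231 + m/196 = -19/3231 + 8736/196 = -19*1/3231 + 8736*(1/196) = -19/3231 + 312/7 = 1007939/22617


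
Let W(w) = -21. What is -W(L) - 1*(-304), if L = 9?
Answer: 325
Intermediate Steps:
-W(L) - 1*(-304) = -1*(-21) - 1*(-304) = 21 + 304 = 325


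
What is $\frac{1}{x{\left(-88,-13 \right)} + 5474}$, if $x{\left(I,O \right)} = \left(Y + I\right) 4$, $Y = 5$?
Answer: $\frac{1}{5142} \approx 0.00019448$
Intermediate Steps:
$x{\left(I,O \right)} = 20 + 4 I$ ($x{\left(I,O \right)} = \left(5 + I\right) 4 = 20 + 4 I$)
$\frac{1}{x{\left(-88,-13 \right)} + 5474} = \frac{1}{\left(20 + 4 \left(-88\right)\right) + 5474} = \frac{1}{\left(20 - 352\right) + 5474} = \frac{1}{-332 + 5474} = \frac{1}{5142}$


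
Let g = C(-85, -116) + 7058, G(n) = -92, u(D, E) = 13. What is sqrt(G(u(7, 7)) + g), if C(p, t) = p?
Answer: sqrt(6881) ≈ 82.952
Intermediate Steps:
g = 6973 (g = -85 + 7058 = 6973)
sqrt(G(u(7, 7)) + g) = sqrt(-92 + 6973) = sqrt(6881)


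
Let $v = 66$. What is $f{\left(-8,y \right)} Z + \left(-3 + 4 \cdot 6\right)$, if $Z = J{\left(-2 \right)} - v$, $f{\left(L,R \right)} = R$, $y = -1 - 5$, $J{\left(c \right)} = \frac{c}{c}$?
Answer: $411$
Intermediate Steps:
$J{\left(c \right)} = 1$
$y = -6$
$Z = -65$ ($Z = 1 - 66 = -65$)
$f{\left(-8,y \right)} Z + \left(-3 + 4 \cdot 6\right) = \left(-6\right) \left(-65\right) + \left(-3 + 4 \cdot 6\right) = 390 + \left(-3 + 24\right) = 390 + 21 = 411$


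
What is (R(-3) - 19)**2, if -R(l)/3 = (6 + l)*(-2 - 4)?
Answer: 1225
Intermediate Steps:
R(l) = 108 + 18*l (R(l) = -3*(6 + l)*(-2 - 4) = -3*(6 + l)*(-6) = -3*(-36 - 6*l) = 108 + 18*l)
(R(-3) - 19)**2 = ((108 + 18*(-3)) - 19)**2 = ((108 - 54) - 19)**2 = (54 - 19)**2 = 35**2 = 1225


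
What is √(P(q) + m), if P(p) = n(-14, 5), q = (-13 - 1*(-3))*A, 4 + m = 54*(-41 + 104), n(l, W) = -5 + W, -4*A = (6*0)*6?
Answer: √3398 ≈ 58.292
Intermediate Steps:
A = 0 (A = -6*0*6/4 = -0*6 = -¼*0 = 0)
m = 3398 (m = -4 + 54*(-41 + 104) = -4 + 54*63 = -4 + 3402 = 3398)
q = 0 (q = (-13 - 1*(-3))*0 = (-13 + 3)*0 = -10*0 = 0)
P(p) = 0 (P(p) = -5 + 5 = 0)
√(P(q) + m) = √(0 + 3398) = √3398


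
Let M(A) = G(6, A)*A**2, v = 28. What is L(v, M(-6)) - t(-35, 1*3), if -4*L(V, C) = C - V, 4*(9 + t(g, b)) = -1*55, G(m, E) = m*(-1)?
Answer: 335/4 ≈ 83.750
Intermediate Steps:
G(m, E) = -m
M(A) = -6*A**2 (M(A) = (-1*6)*A**2 = -6*A**2)
t(g, b) = -91/4 (t(g, b) = -9 + (-1*55)/4 = -9 + (1/4)*(-55) = -9 - 55/4 = -91/4)
L(V, C) = -C/4 + V/4 (L(V, C) = -(C - V)/4 = -C/4 + V/4)
L(v, M(-6)) - t(-35, 1*3) = (-(-3)*(-6)**2/2 + (1/4)*28) - 1*(-91/4) = (-(-3)*36/2 + 7) + 91/4 = (-1/4*(-216) + 7) + 91/4 = (54 + 7) + 91/4 = 61 + 91/4 = 335/4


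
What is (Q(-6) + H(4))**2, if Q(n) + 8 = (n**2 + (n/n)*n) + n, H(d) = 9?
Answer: 625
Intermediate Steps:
Q(n) = -8 + n**2 + 2*n (Q(n) = -8 + ((n**2 + (n/n)*n) + n) = -8 + ((n**2 + 1*n) + n) = -8 + ((n**2 + n) + n) = -8 + ((n + n**2) + n) = -8 + (n**2 + 2*n) = -8 + n**2 + 2*n)
(Q(-6) + H(4))**2 = ((-8 + (-6)**2 + 2*(-6)) + 9)**2 = ((-8 + 36 - 12) + 9)**2 = (16 + 9)**2 = 25**2 = 625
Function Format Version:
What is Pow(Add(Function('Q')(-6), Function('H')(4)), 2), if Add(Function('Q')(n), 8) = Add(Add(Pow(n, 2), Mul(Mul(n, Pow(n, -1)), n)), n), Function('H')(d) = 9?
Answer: 625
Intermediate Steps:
Function('Q')(n) = Add(-8, Pow(n, 2), Mul(2, n)) (Function('Q')(n) = Add(-8, Add(Add(Pow(n, 2), Mul(Mul(n, Pow(n, -1)), n)), n)) = Add(-8, Add(Add(Pow(n, 2), Mul(1, n)), n)) = Add(-8, Add(Add(Pow(n, 2), n), n)) = Add(-8, Add(Add(n, Pow(n, 2)), n)) = Add(-8, Add(Pow(n, 2), Mul(2, n))) = Add(-8, Pow(n, 2), Mul(2, n)))
Pow(Add(Function('Q')(-6), Function('H')(4)), 2) = Pow(Add(Add(-8, Pow(-6, 2), Mul(2, -6)), 9), 2) = Pow(Add(Add(-8, 36, -12), 9), 2) = Pow(Add(16, 9), 2) = Pow(25, 2) = 625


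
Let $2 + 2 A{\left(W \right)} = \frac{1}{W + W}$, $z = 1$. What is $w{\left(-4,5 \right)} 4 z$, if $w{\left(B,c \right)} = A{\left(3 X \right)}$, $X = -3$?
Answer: $- \frac{37}{9} \approx -4.1111$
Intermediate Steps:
$A{\left(W \right)} = -1 + \frac{1}{4 W}$ ($A{\left(W \right)} = -1 + \frac{1}{2 \left(W + W\right)} = -1 + \frac{1}{2 \cdot 2 W} = -1 + \frac{\frac{1}{2} \frac{1}{W}}{2} = -1 + \frac{1}{4 W}$)
$w{\left(B,c \right)} = - \frac{37}{36}$ ($w{\left(B,c \right)} = \frac{\frac{1}{4} - 3 \left(-3\right)}{3 \left(-3\right)} = \frac{\frac{1}{4} - -9}{-9} = - \frac{\frac{1}{4} + 9}{9} = \left(- \frac{1}{9}\right) \frac{37}{4} = - \frac{37}{36}$)
$w{\left(-4,5 \right)} 4 z = \left(- \frac{37}{36}\right) 4 \cdot 1 = \left(- \frac{37}{9}\right) 1 = - \frac{37}{9}$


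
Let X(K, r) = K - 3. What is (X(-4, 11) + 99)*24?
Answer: 2208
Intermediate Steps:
X(K, r) = -3 + K
(X(-4, 11) + 99)*24 = ((-3 - 4) + 99)*24 = (-7 + 99)*24 = 92*24 = 2208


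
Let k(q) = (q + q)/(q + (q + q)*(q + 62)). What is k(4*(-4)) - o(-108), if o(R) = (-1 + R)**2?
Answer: -1104931/93 ≈ -11881.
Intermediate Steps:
k(q) = 2*q/(q + 2*q*(62 + q)) (k(q) = (2*q)/(q + (2*q)*(62 + q)) = (2*q)/(q + 2*q*(62 + q)) = 2*q/(q + 2*q*(62 + q)))
k(4*(-4)) - o(-108) = 2/(125 + 2*(4*(-4))) - (-1 - 108)**2 = 2/(125 + 2*(-16)) - 1*(-109)**2 = 2/(125 - 32) - 1*11881 = 2/93 - 11881 = -1104931/93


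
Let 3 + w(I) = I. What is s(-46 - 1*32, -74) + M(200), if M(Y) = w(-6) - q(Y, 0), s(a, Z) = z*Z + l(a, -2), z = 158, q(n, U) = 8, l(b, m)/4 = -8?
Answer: -11741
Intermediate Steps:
l(b, m) = -32 (l(b, m) = 4*(-8) = -32)
w(I) = -3 + I
s(a, Z) = -32 + 158*Z (s(a, Z) = 158*Z - 32 = -32 + 158*Z)
M(Y) = -17 (M(Y) = (-3 - 6) - 1*8 = -9 - 8 = -17)
s(-46 - 1*32, -74) + M(200) = (-32 + 158*(-74)) - 17 = (-32 - 11692) - 17 = -11724 - 17 = -11741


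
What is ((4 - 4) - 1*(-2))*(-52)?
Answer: -104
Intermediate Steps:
((4 - 4) - 1*(-2))*(-52) = (0 + 2)*(-52) = 2*(-52) = -104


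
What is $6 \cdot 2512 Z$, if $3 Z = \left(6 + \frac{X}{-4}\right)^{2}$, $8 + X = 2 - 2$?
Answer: $321536$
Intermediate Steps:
$X = -8$ ($X = -8 + \left(2 - 2\right) = -8 + 0 = -8$)
$Z = \frac{64}{3}$ ($Z = \frac{\left(6 - \frac{8}{-4}\right)^{2}}{3} = \frac{\left(6 - -2\right)^{2}}{3} = \frac{\left(6 + 2\right)^{2}}{3} = \frac{8^{2}}{3} = \frac{1}{3} \cdot 64 = \frac{64}{3} \approx 21.333$)
$6 \cdot 2512 Z = 6 \cdot 2512 \cdot \frac{64}{3} = 15072 \cdot \frac{64}{3} = 321536$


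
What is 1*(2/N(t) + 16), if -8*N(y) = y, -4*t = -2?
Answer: -16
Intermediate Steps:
t = ½ (t = -¼*(-2) = ½ ≈ 0.50000)
N(y) = -y/8
1*(2/N(t) + 16) = 1*(2/((-⅛*½)) + 16) = 1*(2/(-1/16) + 16) = 1*(2*(-16) + 16) = 1*(-32 + 16) = 1*(-16) = -16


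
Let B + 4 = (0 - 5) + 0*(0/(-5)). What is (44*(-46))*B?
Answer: 18216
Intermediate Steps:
B = -9 (B = -4 + ((0 - 5) + 0*(0/(-5))) = -4 + (-5 + 0*(0*(-⅕))) = -4 + (-5 + 0*0) = -4 + (-5 + 0) = -4 - 5 = -9)
(44*(-46))*B = (44*(-46))*(-9) = -2024*(-9) = 18216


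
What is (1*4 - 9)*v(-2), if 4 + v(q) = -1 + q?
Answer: 35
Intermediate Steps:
v(q) = -5 + q (v(q) = -4 + (-1 + q) = -5 + q)
(1*4 - 9)*v(-2) = (1*4 - 9)*(-5 - 2) = (4 - 9)*(-7) = -5*(-7) = 35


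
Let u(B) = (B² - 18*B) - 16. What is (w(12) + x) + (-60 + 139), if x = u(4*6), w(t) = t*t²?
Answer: 1935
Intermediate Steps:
w(t) = t³
u(B) = -16 + B² - 18*B
x = 128 (x = -16 + (4*6)² - 72*6 = -16 + 24² - 18*24 = -16 + 576 - 432 = 128)
(w(12) + x) + (-60 + 139) = (12³ + 128) + (-60 + 139) = (1728 + 128) + 79 = 1856 + 79 = 1935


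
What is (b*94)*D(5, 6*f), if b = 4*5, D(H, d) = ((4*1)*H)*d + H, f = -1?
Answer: -216200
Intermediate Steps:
D(H, d) = H + 4*H*d (D(H, d) = (4*H)*d + H = 4*H*d + H = H + 4*H*d)
b = 20
(b*94)*D(5, 6*f) = (20*94)*(5*(1 + 4*(6*(-1)))) = 1880*(5*(1 + 4*(-6))) = 1880*(5*(1 - 24)) = 1880*(5*(-23)) = 1880*(-115) = -216200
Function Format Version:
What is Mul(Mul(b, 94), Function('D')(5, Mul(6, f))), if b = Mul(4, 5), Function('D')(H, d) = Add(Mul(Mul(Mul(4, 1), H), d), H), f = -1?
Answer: -216200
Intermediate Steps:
Function('D')(H, d) = Add(H, Mul(4, H, d)) (Function('D')(H, d) = Add(Mul(Mul(4, H), d), H) = Add(Mul(4, H, d), H) = Add(H, Mul(4, H, d)))
b = 20
Mul(Mul(b, 94), Function('D')(5, Mul(6, f))) = Mul(Mul(20, 94), Mul(5, Add(1, Mul(4, Mul(6, -1))))) = Mul(1880, Mul(5, Add(1, Mul(4, -6)))) = Mul(1880, Mul(5, Add(1, -24))) = Mul(1880, Mul(5, -23)) = Mul(1880, -115) = -216200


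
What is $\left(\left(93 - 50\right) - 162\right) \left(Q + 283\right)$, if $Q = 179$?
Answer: $-54978$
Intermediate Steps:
$\left(\left(93 - 50\right) - 162\right) \left(Q + 283\right) = \left(\left(93 - 50\right) - 162\right) \left(179 + 283\right) = \left(43 - 162\right) 462 = \left(-119\right) 462 = -54978$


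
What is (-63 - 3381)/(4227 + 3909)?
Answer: -287/678 ≈ -0.42330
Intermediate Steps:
(-63 - 3381)/(4227 + 3909) = -3444/8136 = -3444*1/8136 = -287/678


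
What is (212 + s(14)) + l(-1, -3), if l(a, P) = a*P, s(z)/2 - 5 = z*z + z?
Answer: 645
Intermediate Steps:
s(z) = 10 + 2*z + 2*z² (s(z) = 10 + 2*(z*z + z) = 10 + 2*(z² + z) = 10 + 2*(z + z²) = 10 + (2*z + 2*z²) = 10 + 2*z + 2*z²)
l(a, P) = P*a
(212 + s(14)) + l(-1, -3) = (212 + (10 + 2*14 + 2*14²)) - 3*(-1) = (212 + (10 + 28 + 2*196)) + 3 = (212 + (10 + 28 + 392)) + 3 = (212 + 430) + 3 = 642 + 3 = 645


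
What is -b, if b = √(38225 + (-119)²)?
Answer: -√52386 ≈ -228.88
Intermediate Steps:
b = √52386 (b = √(38225 + 14161) = √52386 ≈ 228.88)
-b = -√52386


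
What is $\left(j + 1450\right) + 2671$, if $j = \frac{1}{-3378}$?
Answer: $\frac{13920737}{3378} \approx 4121.0$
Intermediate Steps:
$j = - \frac{1}{3378} \approx -0.00029603$
$\left(j + 1450\right) + 2671 = \left(- \frac{1}{3378} + 1450\right) + 2671 = \frac{4898099}{3378} + 2671 = \frac{13920737}{3378}$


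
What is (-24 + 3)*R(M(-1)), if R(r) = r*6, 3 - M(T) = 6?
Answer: 378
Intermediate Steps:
M(T) = -3 (M(T) = 3 - 1*6 = 3 - 6 = -3)
R(r) = 6*r
(-24 + 3)*R(M(-1)) = (-24 + 3)*(6*(-3)) = -21*(-18) = 378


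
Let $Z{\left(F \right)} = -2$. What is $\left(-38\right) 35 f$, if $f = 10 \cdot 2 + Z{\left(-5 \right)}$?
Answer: $-23940$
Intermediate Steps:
$f = 18$ ($f = 10 \cdot 2 - 2 = 20 - 2 = 18$)
$\left(-38\right) 35 f = \left(-38\right) 35 \cdot 18 = \left(-1330\right) 18 = -23940$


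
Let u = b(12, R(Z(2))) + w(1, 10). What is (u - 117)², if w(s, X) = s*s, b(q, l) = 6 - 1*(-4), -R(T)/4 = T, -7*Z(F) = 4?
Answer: 11236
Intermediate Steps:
Z(F) = -4/7 (Z(F) = -⅐*4 = -4/7)
R(T) = -4*T
b(q, l) = 10 (b(q, l) = 6 + 4 = 10)
w(s, X) = s²
u = 11 (u = 10 + 1² = 10 + 1 = 11)
(u - 117)² = (11 - 117)² = (-106)² = 11236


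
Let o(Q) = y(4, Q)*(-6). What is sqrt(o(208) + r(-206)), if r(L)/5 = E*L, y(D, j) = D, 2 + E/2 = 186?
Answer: 14*I*sqrt(1934) ≈ 615.68*I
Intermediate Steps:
E = 368 (E = -4 + 2*186 = -4 + 372 = 368)
r(L) = 1840*L (r(L) = 5*(368*L) = 1840*L)
o(Q) = -24 (o(Q) = 4*(-6) = -24)
sqrt(o(208) + r(-206)) = sqrt(-24 + 1840*(-206)) = sqrt(-24 - 379040) = sqrt(-379064) = 14*I*sqrt(1934)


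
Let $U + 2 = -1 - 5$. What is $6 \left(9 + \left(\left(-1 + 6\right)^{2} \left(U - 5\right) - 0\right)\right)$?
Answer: $-1896$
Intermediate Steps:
$U = -8$ ($U = -2 - 6 = -8$)
$6 \left(9 + \left(\left(-1 + 6\right)^{2} \left(U - 5\right) - 0\right)\right) = 6 \left(9 + \left(\left(-1 + 6\right)^{2} \left(-8 - 5\right) - 0\right)\right) = 6 \left(9 + \left(5^{2} \left(-13\right) + 0\right)\right) = 6 \left(9 + \left(25 \left(-13\right) + 0\right)\right) = 6 \left(9 + \left(-325 + 0\right)\right) = 6 \left(9 - 325\right) = 6 \left(-316\right) = -1896$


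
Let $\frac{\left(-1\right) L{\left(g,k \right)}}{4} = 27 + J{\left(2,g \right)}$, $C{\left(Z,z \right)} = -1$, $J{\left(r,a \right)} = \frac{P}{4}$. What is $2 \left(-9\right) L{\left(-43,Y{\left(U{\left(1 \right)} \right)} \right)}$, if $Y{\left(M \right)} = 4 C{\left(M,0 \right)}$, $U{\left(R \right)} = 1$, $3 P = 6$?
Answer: $1980$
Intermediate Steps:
$P = 2$ ($P = \frac{1}{3} \cdot 6 = 2$)
$J{\left(r,a \right)} = \frac{1}{2}$ ($J{\left(r,a \right)} = \frac{2}{4} = 2 \cdot \frac{1}{4} = \frac{1}{2}$)
$Y{\left(M \right)} = -4$ ($Y{\left(M \right)} = 4 \left(-1\right) = -4$)
$L{\left(g,k \right)} = -110$ ($L{\left(g,k \right)} = - 4 \left(27 + \frac{1}{2}\right) = \left(-4\right) \frac{55}{2} = -110$)
$2 \left(-9\right) L{\left(-43,Y{\left(U{\left(1 \right)} \right)} \right)} = 2 \left(-9\right) \left(-110\right) = \left(-18\right) \left(-110\right) = 1980$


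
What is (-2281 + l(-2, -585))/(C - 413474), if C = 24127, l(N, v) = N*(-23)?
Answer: 2235/389347 ≈ 0.0057404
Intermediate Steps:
l(N, v) = -23*N
(-2281 + l(-2, -585))/(C - 413474) = (-2281 - 23*(-2))/(24127 - 413474) = (-2281 + 46)/(-389347) = -2235*(-1/389347) = 2235/389347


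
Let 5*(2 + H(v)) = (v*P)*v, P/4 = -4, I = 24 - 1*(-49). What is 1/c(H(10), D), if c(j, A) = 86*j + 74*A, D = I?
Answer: -1/22290 ≈ -4.4863e-5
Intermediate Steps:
I = 73 (I = 24 + 49 = 73)
P = -16 (P = 4*(-4) = -16)
D = 73
H(v) = -2 - 16*v²/5 (H(v) = -2 + ((v*(-16))*v)/5 = -2 + ((-16*v)*v)/5 = -2 + (-16*v²)/5 = -2 - 16*v²/5)
c(j, A) = 74*A + 86*j
1/c(H(10), D) = 1/(74*73 + 86*(-2 - 16/5*10²)) = 1/(5402 + 86*(-2 - 16/5*100)) = 1/(5402 + 86*(-2 - 320)) = 1/(5402 + 86*(-322)) = 1/(5402 - 27692) = 1/(-22290) = -1/22290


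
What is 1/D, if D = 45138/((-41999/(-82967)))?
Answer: 41999/3744964446 ≈ 1.1215e-5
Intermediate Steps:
D = 3744964446/41999 (D = 45138/((-41999*(-1/82967))) = 45138/(41999/82967) = 45138*(82967/41999) = 3744964446/41999 ≈ 89168.)
1/D = 1/(3744964446/41999) = 41999/3744964446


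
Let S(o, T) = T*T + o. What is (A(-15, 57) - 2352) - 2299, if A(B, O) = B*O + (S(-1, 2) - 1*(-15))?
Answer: -5488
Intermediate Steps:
S(o, T) = o + T² (S(o, T) = T² + o = o + T²)
A(B, O) = 18 + B*O (A(B, O) = B*O + ((-1 + 2²) - 1*(-15)) = B*O + ((-1 + 4) + 15) = B*O + (3 + 15) = B*O + 18 = 18 + B*O)
(A(-15, 57) - 2352) - 2299 = ((18 - 15*57) - 2352) - 2299 = ((18 - 855) - 2352) - 2299 = (-837 - 2352) - 2299 = -3189 - 2299 = -5488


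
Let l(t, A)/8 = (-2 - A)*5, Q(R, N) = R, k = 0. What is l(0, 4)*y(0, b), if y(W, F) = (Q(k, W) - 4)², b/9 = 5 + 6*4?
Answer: -3840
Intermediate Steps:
b = 261 (b = 9*(5 + 6*4) = 9*(5 + 24) = 9*29 = 261)
y(W, F) = 16 (y(W, F) = (0 - 4)² = (-4)² = 16)
l(t, A) = -80 - 40*A (l(t, A) = 8*((-2 - A)*5) = 8*(-10 - 5*A) = -80 - 40*A)
l(0, 4)*y(0, b) = (-80 - 40*4)*16 = (-80 - 160)*16 = -240*16 = -3840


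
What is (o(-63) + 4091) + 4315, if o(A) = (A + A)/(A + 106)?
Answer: 361332/43 ≈ 8403.1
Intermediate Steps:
o(A) = 2*A/(106 + A) (o(A) = (2*A)/(106 + A) = 2*A/(106 + A))
(o(-63) + 4091) + 4315 = (2*(-63)/(106 - 63) + 4091) + 4315 = (2*(-63)/43 + 4091) + 4315 = (2*(-63)*(1/43) + 4091) + 4315 = (-126/43 + 4091) + 4315 = 175787/43 + 4315 = 361332/43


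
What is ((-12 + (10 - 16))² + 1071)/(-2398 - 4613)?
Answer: -155/779 ≈ -0.19897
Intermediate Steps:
((-12 + (10 - 16))² + 1071)/(-2398 - 4613) = ((-12 - 6)² + 1071)/(-7011) = ((-18)² + 1071)*(-1/7011) = (324 + 1071)*(-1/7011) = 1395*(-1/7011) = -155/779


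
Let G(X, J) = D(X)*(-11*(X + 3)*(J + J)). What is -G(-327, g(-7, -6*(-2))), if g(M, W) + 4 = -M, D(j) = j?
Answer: 6992568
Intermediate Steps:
g(M, W) = -4 - M
G(X, J) = -22*J*X*(3 + X) (G(X, J) = X*(-11*(X + 3)*(J + J)) = X*(-11*(3 + X)*2*J) = X*(-22*J*(3 + X)) = -22*J*X*(3 + X))
-G(-327, g(-7, -6*(-2))) = -(-22)*(-4 - 1*(-7))*(-327)*(3 - 327) = -(-22)*(-4 + 7)*(-327)*(-324) = -(-22)*3*(-327)*(-324) = -1*(-6992568) = 6992568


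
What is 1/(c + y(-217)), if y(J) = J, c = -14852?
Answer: -1/15069 ≈ -6.6361e-5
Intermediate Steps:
1/(c + y(-217)) = 1/(-14852 - 217) = 1/(-15069) = -1/15069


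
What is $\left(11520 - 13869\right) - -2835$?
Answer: $486$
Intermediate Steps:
$\left(11520 - 13869\right) - -2835 = -2349 + 2835 = 486$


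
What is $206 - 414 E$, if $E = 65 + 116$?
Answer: $-74728$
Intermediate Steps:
$E = 181$
$206 - 414 E = 206 - 74934 = -74728$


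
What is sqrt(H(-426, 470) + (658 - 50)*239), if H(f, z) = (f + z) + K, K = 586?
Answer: sqrt(145942) ≈ 382.02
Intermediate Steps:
H(f, z) = 586 + f + z (H(f, z) = (f + z) + 586 = 586 + f + z)
sqrt(H(-426, 470) + (658 - 50)*239) = sqrt((586 - 426 + 470) + (658 - 50)*239) = sqrt(630 + 608*239) = sqrt(630 + 145312) = sqrt(145942)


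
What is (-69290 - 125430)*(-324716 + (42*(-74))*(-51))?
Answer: 32364021760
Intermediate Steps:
(-69290 - 125430)*(-324716 + (42*(-74))*(-51)) = -194720*(-324716 - 3108*(-51)) = -194720*(-324716 + 158508) = -194720*(-166208) = 32364021760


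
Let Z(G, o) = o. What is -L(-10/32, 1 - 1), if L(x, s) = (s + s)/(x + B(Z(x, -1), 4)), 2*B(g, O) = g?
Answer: 0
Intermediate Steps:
B(g, O) = g/2
L(x, s) = 2*s/(-½ + x) (L(x, s) = (s + s)/(x + (½)*(-1)) = (2*s)/(x - ½) = (2*s)/(-½ + x) = 2*s/(-½ + x))
-L(-10/32, 1 - 1) = -4*(1 - 1)/(-1 + 2*(-10/32)) = -4*0/(-1 + 2*(-10*1/32)) = -4*0/(-1 + 2*(-5/16)) = -4*0/(-1 - 5/8) = -4*0/(-13/8) = -4*0*(-8)/13 = -1*0 = 0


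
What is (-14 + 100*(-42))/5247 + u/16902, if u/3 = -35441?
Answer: -7766689/1094874 ≈ -7.0937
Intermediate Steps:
u = -106323 (u = 3*(-35441) = -106323)
(-14 + 100*(-42))/5247 + u/16902 = (-14 + 100*(-42))/5247 - 106323/16902 = (-14 - 4200)*(1/5247) - 106323*1/16902 = -4214*1/5247 - 35441/5634 = -4214/5247 - 35441/5634 = -7766689/1094874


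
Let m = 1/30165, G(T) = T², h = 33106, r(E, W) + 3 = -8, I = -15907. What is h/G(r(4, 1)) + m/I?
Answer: 15885406088309/58059993255 ≈ 273.60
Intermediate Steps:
r(E, W) = -11 (r(E, W) = -3 - 8 = -11)
m = 1/30165 ≈ 3.3151e-5
h/G(r(4, 1)) + m/I = 33106/((-11)²) + (1/30165)/(-15907) = 33106/121 + (1/30165)*(-1/15907) = 33106*(1/121) - 1/479834655 = 33106/121 - 1/479834655 = 15885406088309/58059993255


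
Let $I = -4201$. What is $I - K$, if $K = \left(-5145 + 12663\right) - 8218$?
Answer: $-3501$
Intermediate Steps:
$K = -700$ ($K = 7518 - 8218 = -700$)
$I - K = -4201 - -700 = -4201 + 700 = -3501$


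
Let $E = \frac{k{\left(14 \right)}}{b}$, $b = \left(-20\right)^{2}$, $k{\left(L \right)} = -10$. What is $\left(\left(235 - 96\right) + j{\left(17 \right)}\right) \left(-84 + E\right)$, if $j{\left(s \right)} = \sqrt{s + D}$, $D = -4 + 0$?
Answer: $- \frac{467179}{40} - \frac{3361 \sqrt{13}}{40} \approx -11982.0$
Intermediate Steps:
$b = 400$
$D = -4$
$j{\left(s \right)} = \sqrt{-4 + s}$ ($j{\left(s \right)} = \sqrt{s - 4} = \sqrt{-4 + s}$)
$E = - \frac{1}{40}$ ($E = - \frac{10}{400} = \left(-10\right) \frac{1}{400} = - \frac{1}{40} \approx -0.025$)
$\left(\left(235 - 96\right) + j{\left(17 \right)}\right) \left(-84 + E\right) = \left(\left(235 - 96\right) + \sqrt{-4 + 17}\right) \left(-84 - \frac{1}{40}\right) = \left(139 + \sqrt{13}\right) \left(- \frac{3361}{40}\right) = - \frac{467179}{40} - \frac{3361 \sqrt{13}}{40}$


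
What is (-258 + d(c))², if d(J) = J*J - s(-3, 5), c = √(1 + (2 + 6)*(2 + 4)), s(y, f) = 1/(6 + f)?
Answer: 5290000/121 ≈ 43719.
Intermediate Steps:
c = 7 (c = √(1 + 8*6) = √(1 + 48) = √49 = 7)
d(J) = -1/11 + J² (d(J) = J*J - 1/(6 + 5) = J² - 1/11 = -1/11 + J²)
(-258 + d(c))² = (-258 + (-1/11 + 7²))² = (-258 + (-1/11 + 49))² = (-258 + 538/11)² = (-2300/11)² = 5290000/121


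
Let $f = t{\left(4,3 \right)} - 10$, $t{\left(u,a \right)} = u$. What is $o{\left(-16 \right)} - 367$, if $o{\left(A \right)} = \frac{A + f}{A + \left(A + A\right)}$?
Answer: $- \frac{8797}{24} \approx -366.54$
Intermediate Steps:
$f = -6$ ($f = 4 - 10 = -6$)
$o{\left(A \right)} = \frac{-6 + A}{3 A}$ ($o{\left(A \right)} = \frac{A - 6}{A + \left(A + A\right)} = \frac{-6 + A}{A + 2 A} = \frac{-6 + A}{3 A}$)
$o{\left(-16 \right)} - 367 = \frac{-6 - 16}{3 \left(-16\right)} - 367 = \frac{1}{3} \left(- \frac{1}{16}\right) \left(-22\right) - 367 = \frac{11}{24} - 367 = - \frac{8797}{24}$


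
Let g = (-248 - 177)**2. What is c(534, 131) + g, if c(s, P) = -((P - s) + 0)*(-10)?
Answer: 176595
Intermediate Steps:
c(s, P) = -10*s + 10*P (c(s, P) = -(P - s)*(-10) = -(-10*P + 10*s) = -10*s + 10*P)
g = 180625 (g = (-425)**2 = 180625)
c(534, 131) + g = (-10*534 + 10*131) + 180625 = (-5340 + 1310) + 180625 = -4030 + 180625 = 176595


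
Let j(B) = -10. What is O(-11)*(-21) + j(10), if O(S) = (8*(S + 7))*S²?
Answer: 81302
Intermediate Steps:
O(S) = S²*(56 + 8*S) (O(S) = (8*(7 + S))*S² = (56 + 8*S)*S² = S²*(56 + 8*S))
O(-11)*(-21) + j(10) = (8*(-11)²*(7 - 11))*(-21) - 10 = (8*121*(-4))*(-21) - 10 = -3872*(-21) - 10 = 81312 - 10 = 81302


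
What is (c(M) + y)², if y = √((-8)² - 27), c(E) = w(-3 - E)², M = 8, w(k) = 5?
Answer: (25 + √37)² ≈ 966.14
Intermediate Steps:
c(E) = 25 (c(E) = 5² = 25)
y = √37 (y = √(64 - 27) = √37 ≈ 6.0828)
(c(M) + y)² = (25 + √37)²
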